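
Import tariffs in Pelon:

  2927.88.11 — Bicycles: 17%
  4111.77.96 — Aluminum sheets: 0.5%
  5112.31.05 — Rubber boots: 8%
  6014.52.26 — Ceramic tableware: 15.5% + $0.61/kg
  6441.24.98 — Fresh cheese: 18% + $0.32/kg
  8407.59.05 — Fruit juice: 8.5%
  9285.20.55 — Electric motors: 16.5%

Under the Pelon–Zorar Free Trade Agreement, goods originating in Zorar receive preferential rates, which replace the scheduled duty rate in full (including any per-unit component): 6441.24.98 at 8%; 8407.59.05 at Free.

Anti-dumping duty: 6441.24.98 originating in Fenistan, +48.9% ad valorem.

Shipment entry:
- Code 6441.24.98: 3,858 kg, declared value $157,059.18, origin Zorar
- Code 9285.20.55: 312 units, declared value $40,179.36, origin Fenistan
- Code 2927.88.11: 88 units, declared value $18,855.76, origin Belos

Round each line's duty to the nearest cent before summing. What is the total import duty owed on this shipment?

Line 1 (6441.24.98, Zorar, 3,858 kg, $157,059.18):
Base rate for 6441.24.98 is 18% + $0.32/kg.
Origin Zorar qualifies under the Pelon–Zorar agreement and 6441.24.98 is covered: preferential rate 8% applies instead.
The additional-duty order on 6441.24.98 targets Fenistan, not Zorar; it does not apply.
Duty = $157,059.18 × 8% = $12,564.73.
Line 2 (9285.20.55, Fenistan, 312 units, $40,179.36):
Base rate for 9285.20.55 is 16.5%.
Duty = $40,179.36 × 16.5% = $6,629.59.
Line 3 (2927.88.11, Belos, 88 units, $18,855.76):
Base rate for 2927.88.11 is 17%.
Duty = $18,855.76 × 17% = $3,205.48.
Total = $12,564.73 + $6,629.59 + $3,205.48 = $22,399.80.

$22,399.80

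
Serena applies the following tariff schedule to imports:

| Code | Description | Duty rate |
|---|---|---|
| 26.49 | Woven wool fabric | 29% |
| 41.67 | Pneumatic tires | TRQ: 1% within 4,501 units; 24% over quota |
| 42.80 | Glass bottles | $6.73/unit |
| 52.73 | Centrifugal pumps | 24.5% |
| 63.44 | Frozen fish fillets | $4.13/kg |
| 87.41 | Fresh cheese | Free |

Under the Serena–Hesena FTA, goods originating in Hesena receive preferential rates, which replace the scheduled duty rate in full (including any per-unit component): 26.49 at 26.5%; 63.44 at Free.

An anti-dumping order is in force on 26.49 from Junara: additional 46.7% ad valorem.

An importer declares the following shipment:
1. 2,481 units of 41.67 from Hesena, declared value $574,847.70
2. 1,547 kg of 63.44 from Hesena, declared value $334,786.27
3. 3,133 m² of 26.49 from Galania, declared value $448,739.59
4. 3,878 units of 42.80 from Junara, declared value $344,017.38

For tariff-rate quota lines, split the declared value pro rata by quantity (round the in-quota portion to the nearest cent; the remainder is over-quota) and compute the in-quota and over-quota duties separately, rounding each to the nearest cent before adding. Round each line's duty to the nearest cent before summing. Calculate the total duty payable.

Line 1 (41.67, Hesena, 2,481 units, $574,847.70):
Code 41.67 is under a tariff-rate quota (threshold 4,501 units). Quantity 2,481 units is within the quota, so the in-quota rate 1% applies to the full value.
Duty = $574,847.70 × 1% = $5,748.48.
Line 2 (63.44, Hesena, 1,547 kg, $334,786.27):
Base rate for 63.44 is $4.13/kg.
Origin Hesena qualifies under the Serena–Hesena agreement and 63.44 is covered: preferential rate Free applies instead.
Duty = $334,786.27 × 0% = $0.00.
Line 3 (26.49, Galania, 3,133 m², $448,739.59):
Base rate for 26.49 is 29%.
26.49 has an FTA preferential rate, but origin Galania is not Hesena; base rate stands.
The additional-duty order on 26.49 targets Junara, not Galania; it does not apply.
Duty = $448,739.59 × 29% = $130,134.48.
Line 4 (42.80, Junara, 3,878 units, $344,017.38):
Base rate for 42.80 is $6.73/unit.
Duty = 3,878 × $6.73 = $26,098.94.
Total = $5,748.48 + $0.00 + $130,134.48 + $26,098.94 = $161,981.90.

$161,981.90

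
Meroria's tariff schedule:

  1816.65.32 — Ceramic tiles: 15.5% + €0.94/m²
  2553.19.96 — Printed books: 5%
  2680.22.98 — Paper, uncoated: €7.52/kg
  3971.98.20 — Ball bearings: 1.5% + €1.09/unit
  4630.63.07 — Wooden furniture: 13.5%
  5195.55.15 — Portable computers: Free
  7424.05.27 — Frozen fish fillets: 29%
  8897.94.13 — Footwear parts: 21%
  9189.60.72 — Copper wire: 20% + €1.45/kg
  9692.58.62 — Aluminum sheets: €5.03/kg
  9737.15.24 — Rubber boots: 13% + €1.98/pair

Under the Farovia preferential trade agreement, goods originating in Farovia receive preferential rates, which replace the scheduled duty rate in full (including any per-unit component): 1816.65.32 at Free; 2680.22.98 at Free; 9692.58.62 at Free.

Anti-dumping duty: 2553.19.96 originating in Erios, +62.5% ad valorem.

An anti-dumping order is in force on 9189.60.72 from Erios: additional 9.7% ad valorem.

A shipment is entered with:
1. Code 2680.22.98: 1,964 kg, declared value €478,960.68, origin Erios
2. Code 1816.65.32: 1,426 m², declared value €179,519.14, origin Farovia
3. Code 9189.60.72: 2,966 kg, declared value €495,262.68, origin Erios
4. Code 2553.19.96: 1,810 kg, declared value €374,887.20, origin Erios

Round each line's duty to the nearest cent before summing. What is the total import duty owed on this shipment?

€419,211.86

Line 1 (2680.22.98, Erios, 1,964 kg, €478,960.68):
Base rate for 2680.22.98 is €7.52/kg.
2680.22.98 has an FTA preferential rate, but origin Erios is not Farovia; base rate stands.
Duty = 1,964 × €7.52 = €14,769.28.
Line 2 (1816.65.32, Farovia, 1,426 m², €179,519.14):
Base rate for 1816.65.32 is 15.5% + €0.94/m².
Origin Farovia qualifies under the Meroria–Farovia agreement and 1816.65.32 is covered: preferential rate Free applies instead.
Duty = €179,519.14 × 0% = €0.00.
Line 3 (9189.60.72, Erios, 2,966 kg, €495,262.68):
Base rate for 9189.60.72 is 20% + €1.45/kg.
Additional duty on 9189.60.72 from Erios: +9.7%. Applied ad valorem rate: 20% + 9.7% = 29.7%.
Duty = €495,262.68 × 29.7% + 2,966 × €1.45 = €151,393.72.
Line 4 (2553.19.96, Erios, 1,810 kg, €374,887.20):
Base rate for 2553.19.96 is 5%.
Additional duty on 2553.19.96 from Erios: +62.5%. Applied ad valorem rate: 5% + 62.5% = 67.5%.
Duty = €374,887.20 × 67.5% = €253,048.86.
Total = €14,769.28 + €0.00 + €151,393.72 + €253,048.86 = €419,211.86.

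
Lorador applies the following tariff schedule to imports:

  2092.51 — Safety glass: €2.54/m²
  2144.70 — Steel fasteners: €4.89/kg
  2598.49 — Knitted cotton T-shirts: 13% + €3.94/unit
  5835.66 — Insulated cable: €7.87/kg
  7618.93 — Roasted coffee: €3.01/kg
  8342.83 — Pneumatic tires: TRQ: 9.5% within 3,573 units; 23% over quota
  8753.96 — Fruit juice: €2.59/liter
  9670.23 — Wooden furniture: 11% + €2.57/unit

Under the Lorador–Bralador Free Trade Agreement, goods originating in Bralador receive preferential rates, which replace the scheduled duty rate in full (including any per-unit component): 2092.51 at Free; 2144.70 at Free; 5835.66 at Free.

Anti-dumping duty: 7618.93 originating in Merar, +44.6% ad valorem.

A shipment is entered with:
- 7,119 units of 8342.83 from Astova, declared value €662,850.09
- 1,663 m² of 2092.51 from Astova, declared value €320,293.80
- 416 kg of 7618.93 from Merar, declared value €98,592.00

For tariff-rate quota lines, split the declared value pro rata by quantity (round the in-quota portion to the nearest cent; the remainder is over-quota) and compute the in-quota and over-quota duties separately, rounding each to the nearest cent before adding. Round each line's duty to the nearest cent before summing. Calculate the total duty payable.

Line 1 (8342.83, Astova, 7,119 units, €662,850.09):
Code 8342.83 is under a tariff-rate quota (threshold 3,573 units). In-quota: 3,573 units at 9.5%; over-quota: 3,546 units at 23%.
Pro-rata value split: in-quota = €662,850.09 × 3,573/7,119 = €332,682.03; over-quota = €662,850.09 − €332,682.03 = €330,168.06.
In-quota duty = €332,682.03 × 9.5% = €31,604.79. Over-quota duty = €330,168.06 × 23% = €75,938.65.
Line duty = €31,604.79 + €75,938.65 = €107,543.44.
Line 2 (2092.51, Astova, 1,663 m², €320,293.80):
Base rate for 2092.51 is €2.54/m².
2092.51 has an FTA preferential rate, but origin Astova is not Bralador; base rate stands.
Duty = 1,663 × €2.54 = €4,224.02.
Line 3 (7618.93, Merar, 416 kg, €98,592.00):
Base rate for 7618.93 is €3.01/kg.
Additional duty on 7618.93 from Merar: +44.6% ad valorem. Applied ad valorem rate = 44.6%.
Duty = €98,592.00 × 44.6% + 416 × €3.01 = €45,224.19.
Total = €107,543.44 + €4,224.02 + €45,224.19 = €156,991.65.

€156,991.65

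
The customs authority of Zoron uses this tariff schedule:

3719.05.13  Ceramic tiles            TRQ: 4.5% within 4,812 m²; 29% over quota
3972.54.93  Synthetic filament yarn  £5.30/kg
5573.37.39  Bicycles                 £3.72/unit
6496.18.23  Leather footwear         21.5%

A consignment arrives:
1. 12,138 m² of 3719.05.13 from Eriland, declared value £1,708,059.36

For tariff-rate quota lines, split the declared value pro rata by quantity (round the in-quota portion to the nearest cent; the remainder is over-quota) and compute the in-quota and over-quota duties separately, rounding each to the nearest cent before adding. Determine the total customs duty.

£329,436.78

Line 1 (3719.05.13, Eriland, 12,138 m², £1,708,059.36):
Code 3719.05.13 is under a tariff-rate quota (threshold 4,812 m²). In-quota: 4,812 m² at 4.5%; over-quota: 7,326 m² at 29%.
Pro-rata value split: in-quota = £1,708,059.36 × 4,812/12,138 = £677,144.64; over-quota = £1,708,059.36 − £677,144.64 = £1,030,914.72.
In-quota duty = £677,144.64 × 4.5% = £30,471.51. Over-quota duty = £1,030,914.72 × 29% = £298,965.27.
Line duty = £30,471.51 + £298,965.27 = £329,436.78.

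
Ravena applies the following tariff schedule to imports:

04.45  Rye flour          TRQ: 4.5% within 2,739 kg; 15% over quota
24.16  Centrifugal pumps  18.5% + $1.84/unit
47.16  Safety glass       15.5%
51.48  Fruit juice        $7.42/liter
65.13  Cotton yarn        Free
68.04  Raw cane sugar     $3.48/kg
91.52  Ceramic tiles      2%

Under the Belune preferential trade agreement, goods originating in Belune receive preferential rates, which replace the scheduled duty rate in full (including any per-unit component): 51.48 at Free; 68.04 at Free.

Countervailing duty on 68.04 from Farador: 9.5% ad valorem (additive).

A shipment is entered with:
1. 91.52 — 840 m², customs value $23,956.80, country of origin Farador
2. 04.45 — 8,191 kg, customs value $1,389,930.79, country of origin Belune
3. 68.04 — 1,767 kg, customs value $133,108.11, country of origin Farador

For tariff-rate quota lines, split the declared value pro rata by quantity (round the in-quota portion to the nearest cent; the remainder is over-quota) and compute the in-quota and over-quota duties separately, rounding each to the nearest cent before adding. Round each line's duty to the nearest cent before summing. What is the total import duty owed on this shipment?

$178,961.19

Line 1 (91.52, Farador, 840 m², $23,956.80):
Base rate for 91.52 is 2%.
Duty = $23,956.80 × 2% = $479.14.
Line 2 (04.45, Belune, 8,191 kg, $1,389,930.79):
Code 04.45 is under a tariff-rate quota (threshold 2,739 kg). In-quota: 2,739 kg at 4.5%; over-quota: 5,452 kg at 15%.
Pro-rata value split: in-quota = $1,389,930.79 × 2,739/8,191 = $464,780.91; over-quota = $1,389,930.79 − $464,780.91 = $925,149.88.
In-quota duty = $464,780.91 × 4.5% = $20,915.14. Over-quota duty = $925,149.88 × 15% = $138,772.48.
Line duty = $20,915.14 + $138,772.48 = $159,687.62.
Line 3 (68.04, Farador, 1,767 kg, $133,108.11):
Base rate for 68.04 is $3.48/kg.
68.04 has an FTA preferential rate, but origin Farador is not Belune; base rate stands.
Additional duty on 68.04 from Farador: +9.5% ad valorem. Applied ad valorem rate = 9.5%.
Duty = $133,108.11 × 9.5% + 1,767 × $3.48 = $18,794.43.
Total = $479.14 + $159,687.62 + $18,794.43 = $178,961.19.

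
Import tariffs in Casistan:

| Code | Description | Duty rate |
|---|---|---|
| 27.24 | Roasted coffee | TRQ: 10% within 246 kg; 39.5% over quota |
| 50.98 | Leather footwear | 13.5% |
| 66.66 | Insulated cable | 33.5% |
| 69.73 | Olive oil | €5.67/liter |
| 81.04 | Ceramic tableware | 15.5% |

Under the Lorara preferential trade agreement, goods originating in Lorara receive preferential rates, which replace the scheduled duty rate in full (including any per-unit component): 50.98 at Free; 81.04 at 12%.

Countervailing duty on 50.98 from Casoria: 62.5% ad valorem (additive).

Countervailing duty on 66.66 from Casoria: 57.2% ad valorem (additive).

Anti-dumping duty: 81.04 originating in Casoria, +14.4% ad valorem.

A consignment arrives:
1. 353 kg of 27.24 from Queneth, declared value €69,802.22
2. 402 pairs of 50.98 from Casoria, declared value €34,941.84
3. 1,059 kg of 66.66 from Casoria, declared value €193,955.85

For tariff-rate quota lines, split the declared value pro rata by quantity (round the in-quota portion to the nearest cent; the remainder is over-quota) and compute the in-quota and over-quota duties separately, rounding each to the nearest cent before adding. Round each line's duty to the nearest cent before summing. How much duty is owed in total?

Line 1 (27.24, Queneth, 353 kg, €69,802.22):
Code 27.24 is under a tariff-rate quota (threshold 246 kg). In-quota: 246 kg at 10%; over-quota: 107 kg at 39.5%.
Pro-rata value split: in-quota = €69,802.22 × 246/353 = €48,644.04; over-quota = €69,802.22 − €48,644.04 = €21,158.18.
In-quota duty = €48,644.04 × 10% = €4,864.40. Over-quota duty = €21,158.18 × 39.5% = €8,357.48.
Line duty = €4,864.40 + €8,357.48 = €13,221.88.
Line 2 (50.98, Casoria, 402 pairs, €34,941.84):
Base rate for 50.98 is 13.5%.
50.98 has an FTA preferential rate, but origin Casoria is not Lorara; base rate stands.
Additional duty on 50.98 from Casoria: +62.5%. Applied ad valorem rate: 13.5% + 62.5% = 76%.
Duty = €34,941.84 × 76% = €26,555.80.
Line 3 (66.66, Casoria, 1,059 kg, €193,955.85):
Base rate for 66.66 is 33.5%.
Additional duty on 66.66 from Casoria: +57.2%. Applied ad valorem rate: 33.5% + 57.2% = 90.7%.
Duty = €193,955.85 × 90.7% = €175,917.96.
Total = €13,221.88 + €26,555.80 + €175,917.96 = €215,695.64.

€215,695.64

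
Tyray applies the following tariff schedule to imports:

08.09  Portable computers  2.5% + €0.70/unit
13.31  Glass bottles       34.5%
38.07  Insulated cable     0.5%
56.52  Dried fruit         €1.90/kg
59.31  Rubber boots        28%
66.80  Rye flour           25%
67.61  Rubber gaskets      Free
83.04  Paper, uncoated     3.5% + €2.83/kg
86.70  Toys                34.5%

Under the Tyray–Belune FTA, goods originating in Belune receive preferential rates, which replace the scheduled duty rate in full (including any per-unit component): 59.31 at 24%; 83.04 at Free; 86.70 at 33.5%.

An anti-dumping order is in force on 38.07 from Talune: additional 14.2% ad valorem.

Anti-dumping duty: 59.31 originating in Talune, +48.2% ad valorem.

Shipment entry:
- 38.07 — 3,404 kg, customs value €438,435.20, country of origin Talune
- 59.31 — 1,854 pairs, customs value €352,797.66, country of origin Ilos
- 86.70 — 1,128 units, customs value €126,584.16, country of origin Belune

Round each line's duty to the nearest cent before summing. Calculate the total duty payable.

€205,639.00

Line 1 (38.07, Talune, 3,404 kg, €438,435.20):
Base rate for 38.07 is 0.5%.
Additional duty on 38.07 from Talune: +14.2%. Applied ad valorem rate: 0.5% + 14.2% = 14.7%.
Duty = €438,435.20 × 14.7% = €64,449.97.
Line 2 (59.31, Ilos, 1,854 pairs, €352,797.66):
Base rate for 59.31 is 28%.
59.31 has an FTA preferential rate, but origin Ilos is not Belune; base rate stands.
The additional-duty order on 59.31 targets Talune, not Ilos; it does not apply.
Duty = €352,797.66 × 28% = €98,783.34.
Line 3 (86.70, Belune, 1,128 units, €126,584.16):
Base rate for 86.70 is 34.5%.
Origin Belune qualifies under the Tyray–Belune agreement and 86.70 is covered: preferential rate 33.5% applies instead.
Duty = €126,584.16 × 33.5% = €42,405.69.
Total = €64,449.97 + €98,783.34 + €42,405.69 = €205,639.00.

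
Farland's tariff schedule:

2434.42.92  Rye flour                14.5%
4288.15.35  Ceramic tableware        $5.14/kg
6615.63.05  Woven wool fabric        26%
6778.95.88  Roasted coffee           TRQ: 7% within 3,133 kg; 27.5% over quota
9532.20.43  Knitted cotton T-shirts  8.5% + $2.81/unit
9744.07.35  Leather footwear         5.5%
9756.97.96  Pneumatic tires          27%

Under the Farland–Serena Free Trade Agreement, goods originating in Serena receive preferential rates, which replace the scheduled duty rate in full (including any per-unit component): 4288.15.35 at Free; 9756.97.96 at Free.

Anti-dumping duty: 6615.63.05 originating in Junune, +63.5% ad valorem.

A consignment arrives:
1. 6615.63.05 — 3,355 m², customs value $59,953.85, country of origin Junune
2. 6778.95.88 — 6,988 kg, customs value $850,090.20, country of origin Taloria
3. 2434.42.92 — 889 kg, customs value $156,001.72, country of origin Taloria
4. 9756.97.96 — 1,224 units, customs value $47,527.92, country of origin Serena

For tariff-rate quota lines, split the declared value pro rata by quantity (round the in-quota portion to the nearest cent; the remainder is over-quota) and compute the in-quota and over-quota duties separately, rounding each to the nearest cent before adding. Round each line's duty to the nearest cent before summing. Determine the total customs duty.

$231,922.22

Line 1 (6615.63.05, Junune, 3,355 m², $59,953.85):
Base rate for 6615.63.05 is 26%.
Additional duty on 6615.63.05 from Junune: +63.5%. Applied ad valorem rate: 26% + 63.5% = 89.5%.
Duty = $59,953.85 × 89.5% = $53,658.70.
Line 2 (6778.95.88, Taloria, 6,988 kg, $850,090.20):
Code 6778.95.88 is under a tariff-rate quota (threshold 3,133 kg). In-quota: 3,133 kg at 7%; over-quota: 3,855 kg at 27.5%.
Pro-rata value split: in-quota = $850,090.20 × 3,133/6,988 = $381,129.45; over-quota = $850,090.20 − $381,129.45 = $468,960.75.
In-quota duty = $381,129.45 × 7% = $26,679.06. Over-quota duty = $468,960.75 × 27.5% = $128,964.21.
Line duty = $26,679.06 + $128,964.21 = $155,643.27.
Line 3 (2434.42.92, Taloria, 889 kg, $156,001.72):
Base rate for 2434.42.92 is 14.5%.
Duty = $156,001.72 × 14.5% = $22,620.25.
Line 4 (9756.97.96, Serena, 1,224 units, $47,527.92):
Base rate for 9756.97.96 is 27%.
Origin Serena qualifies under the Farland–Serena agreement and 9756.97.96 is covered: preferential rate Free applies instead.
Duty = $47,527.92 × 0% = $0.00.
Total = $53,658.70 + $155,643.27 + $22,620.25 + $0.00 = $231,922.22.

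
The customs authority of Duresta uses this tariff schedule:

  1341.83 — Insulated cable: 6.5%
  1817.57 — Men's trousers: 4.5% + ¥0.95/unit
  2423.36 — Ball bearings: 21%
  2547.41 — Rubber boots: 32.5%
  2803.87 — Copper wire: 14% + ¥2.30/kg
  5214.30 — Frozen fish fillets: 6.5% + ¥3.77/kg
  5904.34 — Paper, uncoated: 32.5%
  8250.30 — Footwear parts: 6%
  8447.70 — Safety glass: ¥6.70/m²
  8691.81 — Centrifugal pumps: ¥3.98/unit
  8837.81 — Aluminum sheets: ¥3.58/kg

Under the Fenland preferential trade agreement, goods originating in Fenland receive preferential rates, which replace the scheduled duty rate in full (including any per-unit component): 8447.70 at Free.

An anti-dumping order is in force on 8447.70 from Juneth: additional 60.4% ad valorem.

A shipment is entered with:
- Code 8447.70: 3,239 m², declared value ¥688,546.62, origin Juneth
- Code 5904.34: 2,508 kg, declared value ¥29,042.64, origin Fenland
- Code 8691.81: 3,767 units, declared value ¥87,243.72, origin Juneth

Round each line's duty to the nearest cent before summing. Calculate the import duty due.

Line 1 (8447.70, Juneth, 3,239 m², ¥688,546.62):
Base rate for 8447.70 is ¥6.70/m².
8447.70 has an FTA preferential rate, but origin Juneth is not Fenland; base rate stands.
Additional duty on 8447.70 from Juneth: +60.4% ad valorem. Applied ad valorem rate = 60.4%.
Duty = ¥688,546.62 × 60.4% + 3,239 × ¥6.70 = ¥437,583.46.
Line 2 (5904.34, Fenland, 2,508 kg, ¥29,042.64):
Base rate for 5904.34 is 32.5%.
Origin Fenland is the FTA partner but 5904.34 is not on the preference list; base rate stands.
Duty = ¥29,042.64 × 32.5% = ¥9,438.86.
Line 3 (8691.81, Juneth, 3,767 units, ¥87,243.72):
Base rate for 8691.81 is ¥3.98/unit.
Duty = 3,767 × ¥3.98 = ¥14,992.66.
Total = ¥437,583.46 + ¥9,438.86 + ¥14,992.66 = ¥462,014.98.

¥462,014.98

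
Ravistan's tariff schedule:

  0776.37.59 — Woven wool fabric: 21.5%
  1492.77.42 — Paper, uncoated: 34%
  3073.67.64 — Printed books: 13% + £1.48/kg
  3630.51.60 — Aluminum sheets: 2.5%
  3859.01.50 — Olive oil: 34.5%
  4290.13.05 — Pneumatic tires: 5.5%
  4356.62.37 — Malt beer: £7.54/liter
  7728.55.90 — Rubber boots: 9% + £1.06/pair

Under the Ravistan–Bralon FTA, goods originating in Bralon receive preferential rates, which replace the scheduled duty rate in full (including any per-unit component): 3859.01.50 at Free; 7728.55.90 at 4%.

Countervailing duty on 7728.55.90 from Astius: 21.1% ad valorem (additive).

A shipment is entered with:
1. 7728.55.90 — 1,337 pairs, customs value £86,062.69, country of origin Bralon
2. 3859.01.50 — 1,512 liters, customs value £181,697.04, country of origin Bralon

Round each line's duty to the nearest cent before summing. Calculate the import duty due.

£3,442.51

Line 1 (7728.55.90, Bralon, 1,337 pairs, £86,062.69):
Base rate for 7728.55.90 is 9% + £1.06/pair.
Origin Bralon qualifies under the Ravistan–Bralon agreement and 7728.55.90 is covered: preferential rate 4% applies instead.
The additional-duty order on 7728.55.90 targets Astius, not Bralon; it does not apply.
Duty = £86,062.69 × 4% = £3,442.51.
Line 2 (3859.01.50, Bralon, 1,512 liters, £181,697.04):
Base rate for 3859.01.50 is 34.5%.
Origin Bralon qualifies under the Ravistan–Bralon agreement and 3859.01.50 is covered: preferential rate Free applies instead.
Duty = £181,697.04 × 0% = £0.00.
Total = £3,442.51 + £0.00 = £3,442.51.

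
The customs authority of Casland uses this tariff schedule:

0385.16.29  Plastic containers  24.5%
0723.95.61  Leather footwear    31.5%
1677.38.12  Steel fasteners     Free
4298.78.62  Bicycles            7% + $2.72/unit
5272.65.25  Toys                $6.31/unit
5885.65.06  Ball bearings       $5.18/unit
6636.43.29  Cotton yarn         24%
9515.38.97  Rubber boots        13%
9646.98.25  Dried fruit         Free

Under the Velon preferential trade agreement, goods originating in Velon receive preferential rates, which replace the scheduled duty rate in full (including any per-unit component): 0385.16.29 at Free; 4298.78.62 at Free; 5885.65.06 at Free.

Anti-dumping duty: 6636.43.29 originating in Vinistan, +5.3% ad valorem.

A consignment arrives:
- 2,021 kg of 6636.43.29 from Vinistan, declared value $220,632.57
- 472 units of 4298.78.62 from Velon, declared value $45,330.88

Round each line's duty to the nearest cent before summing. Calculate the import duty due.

Line 1 (6636.43.29, Vinistan, 2,021 kg, $220,632.57):
Base rate for 6636.43.29 is 24%.
Additional duty on 6636.43.29 from Vinistan: +5.3%. Applied ad valorem rate: 24% + 5.3% = 29.3%.
Duty = $220,632.57 × 29.3% = $64,645.34.
Line 2 (4298.78.62, Velon, 472 units, $45,330.88):
Base rate for 4298.78.62 is 7% + $2.72/unit.
Origin Velon qualifies under the Casland–Velon agreement and 4298.78.62 is covered: preferential rate Free applies instead.
Duty = $45,330.88 × 0% = $0.00.
Total = $64,645.34 + $0.00 = $64,645.34.

$64,645.34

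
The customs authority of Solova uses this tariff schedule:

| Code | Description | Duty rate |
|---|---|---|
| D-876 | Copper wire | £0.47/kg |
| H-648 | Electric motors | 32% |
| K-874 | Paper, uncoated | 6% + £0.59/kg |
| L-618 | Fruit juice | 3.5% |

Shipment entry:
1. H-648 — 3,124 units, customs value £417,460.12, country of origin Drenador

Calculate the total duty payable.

Line 1 (H-648, Drenador, 3,124 units, £417,460.12):
Base rate for H-648 is 32%.
Duty = £417,460.12 × 32% = £133,587.24.

£133,587.24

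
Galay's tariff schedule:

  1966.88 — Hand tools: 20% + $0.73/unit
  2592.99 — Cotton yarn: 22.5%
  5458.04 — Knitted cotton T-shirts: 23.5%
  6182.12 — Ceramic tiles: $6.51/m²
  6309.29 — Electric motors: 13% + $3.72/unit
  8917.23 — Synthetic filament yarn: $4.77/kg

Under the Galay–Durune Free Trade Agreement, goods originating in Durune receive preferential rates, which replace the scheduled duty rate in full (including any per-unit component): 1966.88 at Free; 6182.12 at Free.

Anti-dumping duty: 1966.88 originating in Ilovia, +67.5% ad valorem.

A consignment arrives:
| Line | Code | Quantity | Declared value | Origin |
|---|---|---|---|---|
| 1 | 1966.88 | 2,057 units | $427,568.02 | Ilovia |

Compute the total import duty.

$375,623.63

Line 1 (1966.88, Ilovia, 2,057 units, $427,568.02):
Base rate for 1966.88 is 20% + $0.73/unit.
1966.88 has an FTA preferential rate, but origin Ilovia is not Durune; base rate stands.
Additional duty on 1966.88 from Ilovia: +67.5%. Applied ad valorem rate: 20% + 67.5% = 87.5%.
Duty = $427,568.02 × 87.5% + 2,057 × $0.73 = $375,623.63.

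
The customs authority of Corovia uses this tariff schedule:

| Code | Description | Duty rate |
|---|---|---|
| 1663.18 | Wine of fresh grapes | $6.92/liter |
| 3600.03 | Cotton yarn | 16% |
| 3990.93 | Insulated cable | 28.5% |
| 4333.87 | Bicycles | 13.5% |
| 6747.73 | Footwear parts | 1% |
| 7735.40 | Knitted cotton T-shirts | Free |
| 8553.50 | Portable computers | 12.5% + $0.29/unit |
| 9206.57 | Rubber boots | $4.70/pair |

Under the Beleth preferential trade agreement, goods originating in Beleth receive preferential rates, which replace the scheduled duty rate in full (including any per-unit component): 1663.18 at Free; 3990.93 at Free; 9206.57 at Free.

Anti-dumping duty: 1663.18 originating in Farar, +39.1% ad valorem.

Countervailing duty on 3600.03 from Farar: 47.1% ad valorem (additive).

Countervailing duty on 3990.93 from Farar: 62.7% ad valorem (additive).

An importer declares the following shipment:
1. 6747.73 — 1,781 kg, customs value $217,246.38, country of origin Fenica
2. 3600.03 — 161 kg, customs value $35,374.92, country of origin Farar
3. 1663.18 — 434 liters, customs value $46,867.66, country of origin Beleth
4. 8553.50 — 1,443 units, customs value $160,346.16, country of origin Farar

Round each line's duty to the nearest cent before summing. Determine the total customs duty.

Line 1 (6747.73, Fenica, 1,781 kg, $217,246.38):
Base rate for 6747.73 is 1%.
Duty = $217,246.38 × 1% = $2,172.46.
Line 2 (3600.03, Farar, 161 kg, $35,374.92):
Base rate for 3600.03 is 16%.
Additional duty on 3600.03 from Farar: +47.1%. Applied ad valorem rate: 16% + 47.1% = 63.1%.
Duty = $35,374.92 × 63.1% = $22,321.57.
Line 3 (1663.18, Beleth, 434 liters, $46,867.66):
Base rate for 1663.18 is $6.92/liter.
Origin Beleth qualifies under the Corovia–Beleth agreement and 1663.18 is covered: preferential rate Free applies instead.
The additional-duty order on 1663.18 targets Farar, not Beleth; it does not apply.
Duty = $46,867.66 × 0% = $0.00.
Line 4 (8553.50, Farar, 1,443 units, $160,346.16):
Base rate for 8553.50 is 12.5% + $0.29/unit.
Duty = $160,346.16 × 12.5% + 1,443 × $0.29 = $20,461.74.
Total = $2,172.46 + $22,321.57 + $0.00 + $20,461.74 = $44,955.77.

$44,955.77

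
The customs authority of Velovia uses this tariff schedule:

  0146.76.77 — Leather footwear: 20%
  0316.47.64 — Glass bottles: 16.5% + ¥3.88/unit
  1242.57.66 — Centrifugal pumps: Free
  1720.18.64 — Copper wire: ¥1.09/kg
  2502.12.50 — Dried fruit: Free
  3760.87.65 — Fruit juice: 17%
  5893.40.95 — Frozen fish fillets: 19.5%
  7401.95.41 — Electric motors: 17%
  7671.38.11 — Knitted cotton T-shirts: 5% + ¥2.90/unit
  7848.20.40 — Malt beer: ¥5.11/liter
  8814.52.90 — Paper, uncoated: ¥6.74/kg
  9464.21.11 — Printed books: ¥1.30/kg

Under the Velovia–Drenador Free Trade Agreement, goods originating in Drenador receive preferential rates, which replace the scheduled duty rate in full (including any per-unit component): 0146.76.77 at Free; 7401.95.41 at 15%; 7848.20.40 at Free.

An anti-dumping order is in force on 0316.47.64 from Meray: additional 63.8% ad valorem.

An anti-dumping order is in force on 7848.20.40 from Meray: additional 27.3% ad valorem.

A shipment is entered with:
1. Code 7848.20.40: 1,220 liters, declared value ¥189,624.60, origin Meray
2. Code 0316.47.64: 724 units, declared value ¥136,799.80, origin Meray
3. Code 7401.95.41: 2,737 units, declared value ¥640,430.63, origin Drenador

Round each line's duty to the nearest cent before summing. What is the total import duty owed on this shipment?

¥266,725.67

Line 1 (7848.20.40, Meray, 1,220 liters, ¥189,624.60):
Base rate for 7848.20.40 is ¥5.11/liter.
7848.20.40 has an FTA preferential rate, but origin Meray is not Drenador; base rate stands.
Additional duty on 7848.20.40 from Meray: +27.3% ad valorem. Applied ad valorem rate = 27.3%.
Duty = ¥189,624.60 × 27.3% + 1,220 × ¥5.11 = ¥58,001.72.
Line 2 (0316.47.64, Meray, 724 units, ¥136,799.80):
Base rate for 0316.47.64 is 16.5% + ¥3.88/unit.
Additional duty on 0316.47.64 from Meray: +63.8%. Applied ad valorem rate: 16.5% + 63.8% = 80.3%.
Duty = ¥136,799.80 × 80.3% + 724 × ¥3.88 = ¥112,659.36.
Line 3 (7401.95.41, Drenador, 2,737 units, ¥640,430.63):
Base rate for 7401.95.41 is 17%.
Origin Drenador qualifies under the Velovia–Drenador agreement and 7401.95.41 is covered: preferential rate 15% applies instead.
Duty = ¥640,430.63 × 15% = ¥96,064.59.
Total = ¥58,001.72 + ¥112,659.36 + ¥96,064.59 = ¥266,725.67.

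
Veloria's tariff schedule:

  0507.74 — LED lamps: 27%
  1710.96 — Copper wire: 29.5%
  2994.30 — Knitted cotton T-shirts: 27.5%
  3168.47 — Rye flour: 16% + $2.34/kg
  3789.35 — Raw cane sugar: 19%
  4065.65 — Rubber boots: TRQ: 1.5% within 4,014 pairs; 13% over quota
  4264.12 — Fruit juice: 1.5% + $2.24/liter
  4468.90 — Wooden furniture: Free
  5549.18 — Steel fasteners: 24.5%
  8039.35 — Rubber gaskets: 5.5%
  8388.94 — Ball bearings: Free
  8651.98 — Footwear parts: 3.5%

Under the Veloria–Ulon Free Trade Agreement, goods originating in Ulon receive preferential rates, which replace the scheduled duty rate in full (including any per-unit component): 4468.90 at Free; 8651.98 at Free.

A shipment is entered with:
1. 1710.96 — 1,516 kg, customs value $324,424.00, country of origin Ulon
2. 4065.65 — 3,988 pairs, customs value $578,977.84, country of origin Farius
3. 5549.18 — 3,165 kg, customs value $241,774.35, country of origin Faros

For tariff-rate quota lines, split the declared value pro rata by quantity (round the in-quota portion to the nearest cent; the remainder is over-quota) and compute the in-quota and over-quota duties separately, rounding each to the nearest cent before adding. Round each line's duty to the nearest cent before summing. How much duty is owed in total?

$163,624.47

Line 1 (1710.96, Ulon, 1,516 kg, $324,424.00):
Base rate for 1710.96 is 29.5%.
Origin Ulon is the FTA partner but 1710.96 is not on the preference list; base rate stands.
Duty = $324,424.00 × 29.5% = $95,705.08.
Line 2 (4065.65, Farius, 3,988 pairs, $578,977.84):
Code 4065.65 is under a tariff-rate quota (threshold 4,014 pairs). Quantity 3,988 pairs is within the quota, so the in-quota rate 1.5% applies to the full value.
Duty = $578,977.84 × 1.5% = $8,684.67.
Line 3 (5549.18, Faros, 3,165 kg, $241,774.35):
Base rate for 5549.18 is 24.5%.
Duty = $241,774.35 × 24.5% = $59,234.72.
Total = $95,705.08 + $8,684.67 + $59,234.72 = $163,624.47.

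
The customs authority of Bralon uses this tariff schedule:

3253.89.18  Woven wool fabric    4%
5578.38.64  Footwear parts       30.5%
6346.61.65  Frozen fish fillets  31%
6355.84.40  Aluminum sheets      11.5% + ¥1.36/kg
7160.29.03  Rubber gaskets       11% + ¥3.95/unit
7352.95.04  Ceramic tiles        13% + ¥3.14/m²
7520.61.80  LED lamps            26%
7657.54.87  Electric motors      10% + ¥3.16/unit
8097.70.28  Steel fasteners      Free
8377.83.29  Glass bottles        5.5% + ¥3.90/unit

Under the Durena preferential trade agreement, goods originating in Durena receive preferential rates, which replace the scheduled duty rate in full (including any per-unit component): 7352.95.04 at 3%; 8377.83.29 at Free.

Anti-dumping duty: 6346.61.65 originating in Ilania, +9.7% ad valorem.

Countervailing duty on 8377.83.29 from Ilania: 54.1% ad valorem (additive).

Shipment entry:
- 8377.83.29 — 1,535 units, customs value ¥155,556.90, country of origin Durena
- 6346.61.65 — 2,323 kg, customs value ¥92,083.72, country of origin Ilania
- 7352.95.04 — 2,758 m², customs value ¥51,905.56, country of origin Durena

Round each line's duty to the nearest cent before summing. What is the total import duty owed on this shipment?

¥39,035.24

Line 1 (8377.83.29, Durena, 1,535 units, ¥155,556.90):
Base rate for 8377.83.29 is 5.5% + ¥3.90/unit.
Origin Durena qualifies under the Bralon–Durena agreement and 8377.83.29 is covered: preferential rate Free applies instead.
The additional-duty order on 8377.83.29 targets Ilania, not Durena; it does not apply.
Duty = ¥155,556.90 × 0% = ¥0.00.
Line 2 (6346.61.65, Ilania, 2,323 kg, ¥92,083.72):
Base rate for 6346.61.65 is 31%.
Additional duty on 6346.61.65 from Ilania: +9.7%. Applied ad valorem rate: 31% + 9.7% = 40.7%.
Duty = ¥92,083.72 × 40.7% = ¥37,478.07.
Line 3 (7352.95.04, Durena, 2,758 m², ¥51,905.56):
Base rate for 7352.95.04 is 13% + ¥3.14/m².
Origin Durena qualifies under the Bralon–Durena agreement and 7352.95.04 is covered: preferential rate 3% applies instead.
Duty = ¥51,905.56 × 3% = ¥1,557.17.
Total = ¥0.00 + ¥37,478.07 + ¥1,557.17 = ¥39,035.24.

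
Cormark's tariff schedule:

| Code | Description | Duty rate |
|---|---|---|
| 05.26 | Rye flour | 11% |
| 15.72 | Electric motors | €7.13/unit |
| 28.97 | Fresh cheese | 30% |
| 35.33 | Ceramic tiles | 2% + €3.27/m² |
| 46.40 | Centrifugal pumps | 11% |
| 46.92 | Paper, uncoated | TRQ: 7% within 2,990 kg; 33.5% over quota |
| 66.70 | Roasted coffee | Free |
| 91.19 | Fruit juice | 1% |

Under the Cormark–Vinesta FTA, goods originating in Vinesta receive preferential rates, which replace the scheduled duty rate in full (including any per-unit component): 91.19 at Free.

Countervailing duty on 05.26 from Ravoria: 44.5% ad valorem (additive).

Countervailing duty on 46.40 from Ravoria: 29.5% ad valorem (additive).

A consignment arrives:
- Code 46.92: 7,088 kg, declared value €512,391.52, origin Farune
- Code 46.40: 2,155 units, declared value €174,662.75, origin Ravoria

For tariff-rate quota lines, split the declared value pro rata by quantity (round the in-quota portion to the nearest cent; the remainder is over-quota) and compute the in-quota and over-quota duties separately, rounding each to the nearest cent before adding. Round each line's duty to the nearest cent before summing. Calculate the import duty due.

Line 1 (46.92, Farune, 7,088 kg, €512,391.52):
Code 46.92 is under a tariff-rate quota (threshold 2,990 kg). In-quota: 2,990 kg at 7%; over-quota: 4,098 kg at 33.5%.
Pro-rata value split: in-quota = €512,391.52 × 2,990/7,088 = €216,147.10; over-quota = €512,391.52 − €216,147.10 = €296,244.42.
In-quota duty = €216,147.10 × 7% = €15,130.30. Over-quota duty = €296,244.42 × 33.5% = €99,241.88.
Line duty = €15,130.30 + €99,241.88 = €114,372.18.
Line 2 (46.40, Ravoria, 2,155 units, €174,662.75):
Base rate for 46.40 is 11%.
Additional duty on 46.40 from Ravoria: +29.5%. Applied ad valorem rate: 11% + 29.5% = 40.5%.
Duty = €174,662.75 × 40.5% = €70,738.41.
Total = €114,372.18 + €70,738.41 = €185,110.59.

€185,110.59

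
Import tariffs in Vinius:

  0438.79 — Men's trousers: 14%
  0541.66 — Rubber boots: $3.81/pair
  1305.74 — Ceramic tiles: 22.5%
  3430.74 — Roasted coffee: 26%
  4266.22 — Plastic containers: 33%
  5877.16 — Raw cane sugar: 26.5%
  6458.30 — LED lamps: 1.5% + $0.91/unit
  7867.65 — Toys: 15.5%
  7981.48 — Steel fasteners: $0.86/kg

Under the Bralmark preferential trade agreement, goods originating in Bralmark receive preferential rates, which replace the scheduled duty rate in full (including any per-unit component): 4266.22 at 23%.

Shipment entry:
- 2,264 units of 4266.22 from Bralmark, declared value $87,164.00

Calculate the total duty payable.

Line 1 (4266.22, Bralmark, 2,264 units, $87,164.00):
Base rate for 4266.22 is 33%.
Origin Bralmark qualifies under the Vinius–Bralmark agreement and 4266.22 is covered: preferential rate 23% applies instead.
Duty = $87,164.00 × 23% = $20,047.72.

$20,047.72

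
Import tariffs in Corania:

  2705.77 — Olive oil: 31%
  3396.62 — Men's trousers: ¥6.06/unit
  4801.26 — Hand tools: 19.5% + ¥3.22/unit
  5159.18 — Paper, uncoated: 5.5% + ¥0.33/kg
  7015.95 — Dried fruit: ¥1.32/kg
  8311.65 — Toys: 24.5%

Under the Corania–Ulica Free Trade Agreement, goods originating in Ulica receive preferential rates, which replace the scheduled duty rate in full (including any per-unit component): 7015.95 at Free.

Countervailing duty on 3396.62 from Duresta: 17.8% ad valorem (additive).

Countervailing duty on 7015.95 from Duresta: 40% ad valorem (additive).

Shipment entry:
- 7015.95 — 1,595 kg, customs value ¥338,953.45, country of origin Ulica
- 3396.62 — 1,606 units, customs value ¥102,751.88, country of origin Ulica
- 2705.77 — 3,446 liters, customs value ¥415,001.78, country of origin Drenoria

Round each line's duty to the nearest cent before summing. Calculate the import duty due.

¥138,382.91

Line 1 (7015.95, Ulica, 1,595 kg, ¥338,953.45):
Base rate for 7015.95 is ¥1.32/kg.
Origin Ulica qualifies under the Corania–Ulica agreement and 7015.95 is covered: preferential rate Free applies instead.
The additional-duty order on 7015.95 targets Duresta, not Ulica; it does not apply.
Duty = ¥338,953.45 × 0% = ¥0.00.
Line 2 (3396.62, Ulica, 1,606 units, ¥102,751.88):
Base rate for 3396.62 is ¥6.06/unit.
Origin Ulica is the FTA partner but 3396.62 is not on the preference list; base rate stands.
The additional-duty order on 3396.62 targets Duresta, not Ulica; it does not apply.
Duty = 1,606 × ¥6.06 = ¥9,732.36.
Line 3 (2705.77, Drenoria, 3,446 liters, ¥415,001.78):
Base rate for 2705.77 is 31%.
Duty = ¥415,001.78 × 31% = ¥128,650.55.
Total = ¥0.00 + ¥9,732.36 + ¥128,650.55 = ¥138,382.91.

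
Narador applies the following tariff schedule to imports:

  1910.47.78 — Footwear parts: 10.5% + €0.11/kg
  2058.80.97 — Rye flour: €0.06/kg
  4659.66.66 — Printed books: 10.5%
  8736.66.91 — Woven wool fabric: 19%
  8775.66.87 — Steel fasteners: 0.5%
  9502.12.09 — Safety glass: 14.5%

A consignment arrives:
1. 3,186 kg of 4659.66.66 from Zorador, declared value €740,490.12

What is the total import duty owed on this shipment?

Line 1 (4659.66.66, Zorador, 3,186 kg, €740,490.12):
Base rate for 4659.66.66 is 10.5%.
Duty = €740,490.12 × 10.5% = €77,751.46.

€77,751.46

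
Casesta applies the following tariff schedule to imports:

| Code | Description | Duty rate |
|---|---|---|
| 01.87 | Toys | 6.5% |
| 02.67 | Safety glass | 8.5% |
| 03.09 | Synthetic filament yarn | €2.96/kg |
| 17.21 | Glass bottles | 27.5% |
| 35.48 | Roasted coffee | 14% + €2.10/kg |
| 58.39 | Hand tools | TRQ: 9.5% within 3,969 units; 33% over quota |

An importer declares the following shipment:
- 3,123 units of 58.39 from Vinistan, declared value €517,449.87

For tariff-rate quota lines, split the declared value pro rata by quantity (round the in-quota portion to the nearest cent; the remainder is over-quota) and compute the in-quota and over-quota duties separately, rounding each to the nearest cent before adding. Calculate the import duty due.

€49,157.74

Line 1 (58.39, Vinistan, 3,123 units, €517,449.87):
Code 58.39 is under a tariff-rate quota (threshold 3,969 units). Quantity 3,123 units is within the quota, so the in-quota rate 9.5% applies to the full value.
Duty = €517,449.87 × 9.5% = €49,157.74.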